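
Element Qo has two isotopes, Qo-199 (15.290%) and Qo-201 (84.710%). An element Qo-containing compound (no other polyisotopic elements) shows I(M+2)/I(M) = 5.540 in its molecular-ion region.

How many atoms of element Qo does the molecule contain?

1

With n Qo atoms, P(M+2)/P(M) = C(n,1)·p^(n−1)q / p^n = n·q/p = n · 0.84710/0.15290.
n = 5.540 × 0.15290/0.84710 = 1.00 ≈ 1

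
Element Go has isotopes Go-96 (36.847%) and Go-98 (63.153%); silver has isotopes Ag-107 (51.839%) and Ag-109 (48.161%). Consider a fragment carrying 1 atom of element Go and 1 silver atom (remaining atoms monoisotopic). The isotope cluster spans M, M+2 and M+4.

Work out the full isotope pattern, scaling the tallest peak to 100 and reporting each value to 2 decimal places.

37.84 : 100.00 : 60.25

Element Go pattern (n=1): 0.36847 : 0.63153
Silver pattern (n=1): 0.51839 : 0.48161
Convolve the two distributions (both contribute in 2-u steps):
  M: 0.36847×0.51839 = 0.191011
  M+2: 0.36847×0.48161 + 0.63153×0.51839 = 0.504838
  M+4: 0.63153×0.48161 = 0.304151
Scale to base peak (0.504838) = 100: 37.84 : 100.00 : 60.25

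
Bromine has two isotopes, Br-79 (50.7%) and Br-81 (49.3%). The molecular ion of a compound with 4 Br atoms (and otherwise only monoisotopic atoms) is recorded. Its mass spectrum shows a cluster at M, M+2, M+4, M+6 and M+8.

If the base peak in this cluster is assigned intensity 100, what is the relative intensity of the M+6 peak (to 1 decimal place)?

64.8

(0.507 + 0.493)^4 gives M 0.0661, M+2 0.2570, M+4 0.3749, M+6 0.2430, M+8 0.0591; the largest is M+4.
P(M+4) = C(4,2) × 0.507^2 × 0.493^2 = 6 × 0.257049 × 0.243049 = 0.374853 (base)
P(M+6) = C(4,3) × 0.507^1 × 0.493^3 = 4 × 0.5070 × 0.11982316 = 0.243001
Relative intensity = 0.243001 / 0.374853 × 100 = 64.8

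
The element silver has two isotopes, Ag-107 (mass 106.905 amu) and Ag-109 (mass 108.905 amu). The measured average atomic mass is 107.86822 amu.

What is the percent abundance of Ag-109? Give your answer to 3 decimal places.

48.161%

Let x be the fractional abundance of Ag-107; then Ag-109 has abundance 1 − x.
106.905·x + 108.905·(1 − x) = 107.86822
(106.905 − 108.905)·x = 107.86822 − 108.905
x = -1.03678 / -2.000 = 0.51839 → 51.839% Ag-107, 48.161% Ag-109.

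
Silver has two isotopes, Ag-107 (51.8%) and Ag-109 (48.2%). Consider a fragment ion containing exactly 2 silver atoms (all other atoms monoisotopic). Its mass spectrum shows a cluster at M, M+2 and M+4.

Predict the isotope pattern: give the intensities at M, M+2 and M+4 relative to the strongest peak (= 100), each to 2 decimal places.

Expanding (0.518 + 0.482)^2:
P(M) = 0.518^2 = 0.268324
P(M+2) = 2 × 0.518^1 × 0.482^1 = 0.499352
P(M+4) = 0.482^2 = 0.232324
The M+2 peak is largest (0.499352); scaling to 100 gives 53.73 : 100.00 : 46.53.

53.73 : 100.00 : 46.53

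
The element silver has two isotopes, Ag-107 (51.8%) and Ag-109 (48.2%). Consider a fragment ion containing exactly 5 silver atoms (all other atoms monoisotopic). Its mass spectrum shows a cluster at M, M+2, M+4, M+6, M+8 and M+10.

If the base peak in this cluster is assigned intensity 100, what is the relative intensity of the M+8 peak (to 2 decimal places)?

(0.518 + 0.482)^5 gives M 0.0373, M+2 0.1735, M+4 0.3229, M+6 0.3005, M+8 0.1398, M+10 0.0260; the largest is M+4.
P(M+4) = C(5,2) × 0.518^3 × 0.482^2 = 10 × 0.13899183 × 0.232324 = 0.322911 (base)
P(M+8) = C(5,4) × 0.518^1 × 0.482^4 = 5 × 0.5180 × 0.05397444 = 0.139794
Relative intensity = 0.139794 / 0.322911 × 100 = 43.29

43.29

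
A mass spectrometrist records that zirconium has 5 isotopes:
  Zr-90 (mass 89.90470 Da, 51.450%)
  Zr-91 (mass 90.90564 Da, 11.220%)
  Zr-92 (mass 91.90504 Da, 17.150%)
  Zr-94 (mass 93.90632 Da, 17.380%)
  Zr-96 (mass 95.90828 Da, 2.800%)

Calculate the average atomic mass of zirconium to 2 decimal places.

The abundance-weighted mean is 0.51450 × 89.90470 + 0.11220 × 90.90564 + 0.17150 × 91.90504 + 0.17380 × 93.90632 + 0.02800 × 95.90828
= 46.255968 + 10.199613 + 15.761714 + 16.320918 + 2.685432 = 91.223645 Da

91.22 Da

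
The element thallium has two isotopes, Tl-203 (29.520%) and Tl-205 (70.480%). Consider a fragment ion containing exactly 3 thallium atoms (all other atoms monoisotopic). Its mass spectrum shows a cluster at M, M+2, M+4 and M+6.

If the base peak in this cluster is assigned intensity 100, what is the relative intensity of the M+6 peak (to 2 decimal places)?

Term probabilities: M 0.0257, M+2 0.1843, M+4 0.4399, M+6 0.3501. Base peak = M+4.
P(M+4) = C(3,2) × 0.29520^1 × 0.70480^2 = 3 × 0.2952 × 0.49674304 = 0.439916 (base)
P(M+6) = C(3,3) × 0.29520^0 × 0.70480^3 = 1 × 1.0000 × 0.35010449 = 0.350104
Relative intensity = 0.350104 / 0.439916 × 100 = 79.58

79.58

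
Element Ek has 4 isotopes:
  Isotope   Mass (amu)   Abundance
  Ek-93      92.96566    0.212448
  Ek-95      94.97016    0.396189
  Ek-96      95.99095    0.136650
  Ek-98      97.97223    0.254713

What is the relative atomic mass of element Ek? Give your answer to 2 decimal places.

95.45 amu

Ar = Σ fᵢ·mᵢ = 0.212448 × 92.96566 + 0.396189 × 94.97016 + 0.136650 × 95.99095 + 0.254713 × 97.97223
= 19.750369 + 37.626133 + 13.117163 + 24.954801 = 95.448466 amu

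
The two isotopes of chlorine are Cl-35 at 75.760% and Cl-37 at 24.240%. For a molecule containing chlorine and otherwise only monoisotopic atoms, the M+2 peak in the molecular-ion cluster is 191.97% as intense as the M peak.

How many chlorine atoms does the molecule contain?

6

For n independent Cl atoms, I(M+2)/I(M) = n · (abundance Cl-37) / (abundance Cl-35) = n · 0.24240/0.75760.
n = 1.9197 × 0.75760/0.24240 = 6.00 ≈ 6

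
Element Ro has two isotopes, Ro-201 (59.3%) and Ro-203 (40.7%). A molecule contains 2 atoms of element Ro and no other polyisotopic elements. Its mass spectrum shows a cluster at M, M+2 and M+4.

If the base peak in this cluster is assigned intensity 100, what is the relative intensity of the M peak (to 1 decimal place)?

Binomial terms of (0.593 + 0.407)^2: M 0.3516, M+2 0.4827, M+4 0.1656 → M+2 is the base peak.
P(M+2) = C(2,1) × 0.593^1 × 0.407^1 = 2 × 0.5930 × 0.4070 = 0.482702 (base)
P(M) = C(2,0) × 0.593^2 × 0.407^0 = 1 × 0.351649 × 1.0000 = 0.351649
Relative intensity = 0.351649 / 0.482702 × 100 = 72.9

72.9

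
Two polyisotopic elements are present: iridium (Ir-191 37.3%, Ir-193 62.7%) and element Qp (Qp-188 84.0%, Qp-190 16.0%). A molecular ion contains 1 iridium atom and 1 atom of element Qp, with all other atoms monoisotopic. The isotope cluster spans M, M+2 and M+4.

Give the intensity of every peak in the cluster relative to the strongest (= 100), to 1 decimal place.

Iridium pattern (n=1): 0.3730 : 0.6270
Element Qp pattern (n=1): 0.8400 : 0.1600
Convolve the two distributions (both contribute in 2-u steps):
  M: 0.3730×0.8400 = 0.313320
  M+2: 0.3730×0.1600 + 0.6270×0.8400 = 0.586360
  M+4: 0.6270×0.1600 = 0.100320
Scale to base peak (0.586360) = 100: 53.4 : 100.0 : 17.1

53.4 : 100.0 : 17.1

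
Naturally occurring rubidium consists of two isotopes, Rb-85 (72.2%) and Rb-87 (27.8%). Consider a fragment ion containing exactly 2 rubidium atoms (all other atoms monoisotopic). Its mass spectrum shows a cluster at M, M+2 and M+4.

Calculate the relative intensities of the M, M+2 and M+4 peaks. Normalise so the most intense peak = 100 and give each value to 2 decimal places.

Each Rb atom is independently Rb-85 (p = 0.722) or Rb-87 (q = 0.278); the cluster is the binomial expansion (p + q)^2.
P(M) = 0.722^2 = 0.521284
P(M+2) = 2 × 0.722^1 × 0.278^1 = 0.401432
P(M+4) = 0.278^2 = 0.077284
The M peak is largest (0.521284); scaling to 100 gives 100.00 : 77.01 : 14.83.

100.00 : 77.01 : 14.83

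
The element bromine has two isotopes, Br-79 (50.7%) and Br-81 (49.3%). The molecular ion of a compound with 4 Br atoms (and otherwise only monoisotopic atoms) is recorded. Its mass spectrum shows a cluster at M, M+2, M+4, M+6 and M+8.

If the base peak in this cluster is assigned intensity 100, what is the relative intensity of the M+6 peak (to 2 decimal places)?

Term probabilities: M 0.0661, M+2 0.2570, M+4 0.3749, M+6 0.2430, M+8 0.0591. Base peak = M+4.
P(M+4) = C(4,2) × 0.507^2 × 0.493^2 = 6 × 0.257049 × 0.243049 = 0.374853 (base)
P(M+6) = C(4,3) × 0.507^1 × 0.493^3 = 4 × 0.5070 × 0.11982316 = 0.243001
Relative intensity = 0.243001 / 0.374853 × 100 = 64.83

64.83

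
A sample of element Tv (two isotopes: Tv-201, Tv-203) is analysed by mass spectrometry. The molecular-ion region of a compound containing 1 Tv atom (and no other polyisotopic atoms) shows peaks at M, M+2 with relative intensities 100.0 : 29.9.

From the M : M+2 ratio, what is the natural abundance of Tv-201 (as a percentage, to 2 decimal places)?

If p is the fraction of Tv that is Tv-201, then I(M+2)/I(M) = [C(1,1)·p^0·(1−p)] / p^1 = 1·(1−p)/p = 29.9/100.0 = 0.2990
(1−p)/p = 0.2990/1 = 0.2990  ⇒  p = 1/(1 + 0.2990) = 0.7698
Tv-201: 76.98%, Tv-203: 23.02%.

76.98%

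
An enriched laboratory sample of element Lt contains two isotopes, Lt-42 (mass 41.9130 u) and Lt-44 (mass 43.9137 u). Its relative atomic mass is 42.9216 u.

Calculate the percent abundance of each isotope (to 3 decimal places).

Writing the weighted mean with unknown fraction x of Lt-42:
41.9130·x + 43.9137·(1 − x) = 42.9216
(41.9130 − 43.9137)·x = 42.9216 − 43.9137
x = -0.9921 / -2.0007 = 0.49588 → 49.588% Lt-42, 50.412% Lt-44.

Lt-42: 49.588%, Lt-44: 50.412%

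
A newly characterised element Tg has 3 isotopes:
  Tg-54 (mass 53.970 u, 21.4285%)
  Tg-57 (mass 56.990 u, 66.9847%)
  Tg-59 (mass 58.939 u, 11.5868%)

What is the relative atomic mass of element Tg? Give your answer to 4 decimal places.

The abundance-weighted mean is 0.214285 × 53.970 + 0.669847 × 56.990 + 0.115868 × 58.939
= 11.56496 + 38.17458 + 6.82914 = 56.56868 u

56.5687 u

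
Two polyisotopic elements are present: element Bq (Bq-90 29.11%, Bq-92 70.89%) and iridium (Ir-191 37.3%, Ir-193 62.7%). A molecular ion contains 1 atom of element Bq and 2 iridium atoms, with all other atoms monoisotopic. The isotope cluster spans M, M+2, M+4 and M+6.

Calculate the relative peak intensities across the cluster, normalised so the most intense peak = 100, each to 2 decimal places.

Element Bq pattern (n=1): 0.2911 : 0.7089
Iridium pattern (n=2): 0.139129 : 0.467742 : 0.393129
Convolve the two distributions (both contribute in 2-u steps):
  M: 0.2911×0.139129 = 0.040500
  M+2: 0.2911×0.467742 + 0.7089×0.139129 = 0.234788
  M+4: 0.2911×0.393129 + 0.7089×0.467742 = 0.446022
  M+6: 0.7089×0.393129 = 0.278689
Scale to base peak (0.446022) = 100: 9.08 : 52.64 : 100.00 : 62.48

9.08 : 52.64 : 100.00 : 62.48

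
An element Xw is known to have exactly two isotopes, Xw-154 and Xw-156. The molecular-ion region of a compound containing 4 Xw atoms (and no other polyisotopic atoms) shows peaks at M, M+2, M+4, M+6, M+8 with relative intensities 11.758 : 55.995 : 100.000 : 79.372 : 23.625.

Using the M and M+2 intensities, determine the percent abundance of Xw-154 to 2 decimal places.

45.65%

If p is the fraction of Xw that is Xw-154, then I(M+2)/I(M) = [C(4,1)·p^3·(1−p)] / p^4 = 4·(1−p)/p = 55.995/11.758 = 4.7623
(1−p)/p = 4.7623/4 = 1.1906  ⇒  p = 1/(1 + 1.1906) = 0.4565
Xw-154: 45.65%, Xw-156: 54.35%.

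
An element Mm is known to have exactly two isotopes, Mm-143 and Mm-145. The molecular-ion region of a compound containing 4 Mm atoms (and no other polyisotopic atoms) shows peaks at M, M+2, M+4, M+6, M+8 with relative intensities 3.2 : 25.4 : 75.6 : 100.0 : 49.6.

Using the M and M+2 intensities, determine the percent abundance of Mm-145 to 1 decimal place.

If p is the fraction of Mm that is Mm-143, then I(M+2)/I(M) = [C(4,1)·p^3·(1−p)] / p^4 = 4·(1−p)/p = 25.4/3.2 = 7.9375
(1−p)/p = 7.9375/4 = 1.9844  ⇒  p = 1/(1 + 1.9844) = 0.3351
Mm-143: 33.5%, Mm-145: 66.5%.

66.5%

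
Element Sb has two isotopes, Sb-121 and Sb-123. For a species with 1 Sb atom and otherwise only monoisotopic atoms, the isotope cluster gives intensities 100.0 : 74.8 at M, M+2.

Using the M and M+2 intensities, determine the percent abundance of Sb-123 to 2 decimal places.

42.79%

Let p = fractional abundance of Sb-121. I(M+2)/I(M) = [C(1,1)·p^0·(1−p)] / p^1 = 1·(1−p)/p = 74.8/100.0 = 0.7480
(1−p)/p = 0.7480/1 = 0.7480  ⇒  p = 1/(1 + 0.7480) = 0.5721
Sb-121: 57.21%, Sb-123: 42.79%.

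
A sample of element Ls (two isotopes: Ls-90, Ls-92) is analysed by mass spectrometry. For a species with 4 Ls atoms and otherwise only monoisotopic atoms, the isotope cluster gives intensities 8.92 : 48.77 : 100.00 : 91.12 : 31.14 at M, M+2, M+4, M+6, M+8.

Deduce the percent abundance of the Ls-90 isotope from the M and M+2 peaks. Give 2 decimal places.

If p is the fraction of Ls that is Ls-90, then I(M+2)/I(M) = [C(4,1)·p^3·(1−p)] / p^4 = 4·(1−p)/p = 48.77/8.92 = 5.4675
(1−p)/p = 5.4675/4 = 1.3669  ⇒  p = 1/(1 + 1.3669) = 0.4225
Ls-90: 42.25%, Ls-92: 57.75%.

42.25%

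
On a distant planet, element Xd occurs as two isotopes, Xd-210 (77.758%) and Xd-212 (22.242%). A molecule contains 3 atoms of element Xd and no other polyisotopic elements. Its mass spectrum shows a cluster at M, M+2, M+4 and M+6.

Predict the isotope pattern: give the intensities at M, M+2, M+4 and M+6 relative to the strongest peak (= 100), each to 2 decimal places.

Expanding (0.77758 + 0.22242)^3:
P(M) = 0.77758^3 = 0.470149
P(M+2) = 3 × 0.77758^2 × 0.22242^1 = 0.403446
P(M+4) = 3 × 0.77758^1 × 0.22242^2 = 0.115402
P(M+6) = 0.22242^3 = 0.011003
The M peak is largest (0.470149); scaling to 100 gives 100.00 : 85.81 : 24.55 : 2.34.

100.00 : 85.81 : 24.55 : 2.34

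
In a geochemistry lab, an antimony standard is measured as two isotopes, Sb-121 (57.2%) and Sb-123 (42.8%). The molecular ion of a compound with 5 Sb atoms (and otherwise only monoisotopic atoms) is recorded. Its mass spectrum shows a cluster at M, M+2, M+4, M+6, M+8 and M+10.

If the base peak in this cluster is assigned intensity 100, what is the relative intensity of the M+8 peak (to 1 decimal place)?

28.0

Binomial terms of (0.572 + 0.428)^5: M 0.0612, M+2 0.2291, M+4 0.3428, M+6 0.2565, M+8 0.0960, M+10 0.0144 → M+4 is the base peak.
P(M+4) = C(5,2) × 0.572^3 × 0.428^2 = 10 × 0.18714925 × 0.183184 = 0.342827 (base)
P(M+8) = C(5,4) × 0.572^1 × 0.428^4 = 5 × 0.5720 × 0.03355638 = 0.095971
Relative intensity = 0.095971 / 0.342827 × 100 = 28.0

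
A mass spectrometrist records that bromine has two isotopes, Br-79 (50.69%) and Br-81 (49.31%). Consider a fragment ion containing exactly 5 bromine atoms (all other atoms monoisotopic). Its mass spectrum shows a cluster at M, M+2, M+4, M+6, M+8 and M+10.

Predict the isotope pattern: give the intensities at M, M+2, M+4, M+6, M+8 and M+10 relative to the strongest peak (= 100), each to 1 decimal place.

10.6 : 51.4 : 100.0 : 97.3 : 47.3 : 9.2

The 5 Br atoms are independent, so intensities follow the terms of (0.5069 + 0.4931)^5.
P(M) = 0.5069^5 = 0.033467
P(M+2) = 5 × 0.5069^4 × 0.4931^1 = 0.162777
P(M+4) = 10 × 0.5069^3 × 0.4931^2 = 0.316692
P(M+6) = 10 × 0.5069^2 × 0.4931^3 = 0.308070
P(M+8) = 5 × 0.5069^1 × 0.4931^4 = 0.149842
P(M+10) = 0.4931^5 = 0.029152
The M+4 peak is largest (0.316692); scaling to 100 gives 10.6 : 51.4 : 100.0 : 97.3 : 47.3 : 9.2.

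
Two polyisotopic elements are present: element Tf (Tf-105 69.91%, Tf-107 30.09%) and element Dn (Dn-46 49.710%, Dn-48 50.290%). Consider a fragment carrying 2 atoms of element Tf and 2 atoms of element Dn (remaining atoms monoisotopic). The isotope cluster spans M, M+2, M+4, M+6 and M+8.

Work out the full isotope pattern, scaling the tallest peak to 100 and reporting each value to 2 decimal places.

33.89 : 97.75 : 100.00 : 42.56 : 6.43

Element Tf pattern (n=2): 0.48874081 : 0.42071838 : 0.09054081
Element Dn pattern (n=2): 0.24710841 : 0.49998318 : 0.25290841
Convolve the two distributions (both contribute in 2-u steps):
  M: 0.48874081×0.24710841 = 0.120772
  M+2: 0.48874081×0.49998318 + 0.42071838×0.24710841 = 0.348325
  M+4: 0.48874081×0.25290841 + 0.42071838×0.49998318 + 0.09054081×0.24710841 = 0.356332
  M+6: 0.42071838×0.25290841 + 0.09054081×0.49998318 = 0.151672
  M+8: 0.09054081×0.25290841 = 0.022899
Scale to base peak (0.356332) = 100: 33.89 : 97.75 : 100.00 : 42.56 : 6.43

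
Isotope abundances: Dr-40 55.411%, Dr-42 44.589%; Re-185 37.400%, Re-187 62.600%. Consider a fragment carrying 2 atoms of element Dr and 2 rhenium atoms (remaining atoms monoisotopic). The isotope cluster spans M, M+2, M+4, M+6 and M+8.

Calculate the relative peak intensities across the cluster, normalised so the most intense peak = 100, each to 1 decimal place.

11.3 : 56.1 : 100.0 : 75.6 : 20.5

Element Dr pattern (n=2): 0.30703789 : 0.49414422 : 0.19881789
Rhenium pattern (n=2): 0.139876 : 0.468248 : 0.391876
Convolve the two distributions (both contribute in 2-u steps):
  M: 0.30703789×0.139876 = 0.042947
  M+2: 0.30703789×0.468248 + 0.49414422×0.139876 = 0.212889
  M+4: 0.30703789×0.391876 + 0.49414422×0.468248 + 0.19881789×0.139876 = 0.379513
  M+6: 0.49414422×0.391876 + 0.19881789×0.468248 = 0.286739
  M+8: 0.19881789×0.391876 = 0.077912
Scale to base peak (0.379513) = 100: 11.3 : 56.1 : 100.0 : 75.6 : 20.5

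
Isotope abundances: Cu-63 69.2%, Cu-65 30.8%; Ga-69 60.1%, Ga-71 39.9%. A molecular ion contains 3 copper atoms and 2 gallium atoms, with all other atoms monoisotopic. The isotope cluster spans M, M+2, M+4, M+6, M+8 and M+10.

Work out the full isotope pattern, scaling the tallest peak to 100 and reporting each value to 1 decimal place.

Copper pattern (n=3): 0.33137389 : 0.44247034 : 0.19693766 : 0.02921811
Gallium pattern (n=2): 0.361201 : 0.479598 : 0.159201
Convolve the two distributions (both contribute in 2-u steps):
  M: 0.33137389×0.361201 = 0.119693
  M+2: 0.33137389×0.479598 + 0.44247034×0.361201 = 0.318747
  M+4: 0.33137389×0.159201 + 0.44247034×0.479598 + 0.19693766×0.361201 = 0.336097
  M+6: 0.44247034×0.159201 + 0.19693766×0.479598 + 0.02921811×0.361201 = 0.175446
  M+8: 0.19693766×0.159201 + 0.02921811×0.479598 = 0.045366
  M+10: 0.02921811×0.159201 = 0.004652
Scale to base peak (0.336097) = 100: 35.6 : 94.8 : 100.0 : 52.2 : 13.5 : 1.4

35.6 : 94.8 : 100.0 : 52.2 : 13.5 : 1.4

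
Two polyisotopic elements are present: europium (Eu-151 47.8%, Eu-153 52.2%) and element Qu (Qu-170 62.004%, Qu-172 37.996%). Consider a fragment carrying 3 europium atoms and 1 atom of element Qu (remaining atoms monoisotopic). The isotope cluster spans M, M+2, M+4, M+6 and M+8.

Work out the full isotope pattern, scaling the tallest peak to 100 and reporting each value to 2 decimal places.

17.90 : 69.63 : 100.00 : 62.57 : 14.29

Europium pattern (n=3): 0.10921535 : 0.35780594 : 0.39074206 : 0.14223665
Element Qu pattern (n=1): 0.62004 : 0.37996
Convolve the two distributions (both contribute in 2-u steps):
  M: 0.10921535×0.62004 = 0.067718
  M+2: 0.10921535×0.37996 + 0.35780594×0.62004 = 0.263351
  M+4: 0.35780594×0.37996 + 0.39074206×0.62004 = 0.378228
  M+6: 0.39074206×0.37996 + 0.14223665×0.62004 = 0.236659
  M+8: 0.14223665×0.37996 = 0.054044
Scale to base peak (0.378228) = 100: 17.90 : 69.63 : 100.00 : 62.57 : 14.29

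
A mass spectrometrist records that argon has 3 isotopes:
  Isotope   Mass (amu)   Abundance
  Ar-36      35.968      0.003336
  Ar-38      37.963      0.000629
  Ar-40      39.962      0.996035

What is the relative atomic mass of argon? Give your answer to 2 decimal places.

39.95 amu

Average mass = Σ (abundance × isotope mass) = 0.003336 × 35.968 + 0.000629 × 37.963 + 0.996035 × 39.962
= 0.1200 + 0.0239 + 39.8036 = 39.9475 amu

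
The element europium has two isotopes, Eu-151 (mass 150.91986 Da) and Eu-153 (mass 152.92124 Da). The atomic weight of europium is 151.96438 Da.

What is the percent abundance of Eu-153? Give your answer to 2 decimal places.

Let x be the fractional abundance of Eu-151; then Eu-153 has abundance 1 − x.
150.91986·x + 152.92124·(1 − x) = 151.96438
(150.91986 − 152.92124)·x = 151.96438 − 152.92124
x = -0.95686 / -2.00138 = 0.47810 → 47.81% Eu-151, 52.19% Eu-153.

52.19%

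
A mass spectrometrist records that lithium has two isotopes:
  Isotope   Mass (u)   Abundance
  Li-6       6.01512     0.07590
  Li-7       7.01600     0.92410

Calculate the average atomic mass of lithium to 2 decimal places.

Weight each isotope mass by its fractional abundance: 0.07590 × 6.01512 + 0.92410 × 7.01600
= 0.456548 + 6.483486 = 6.940034 u

6.94 u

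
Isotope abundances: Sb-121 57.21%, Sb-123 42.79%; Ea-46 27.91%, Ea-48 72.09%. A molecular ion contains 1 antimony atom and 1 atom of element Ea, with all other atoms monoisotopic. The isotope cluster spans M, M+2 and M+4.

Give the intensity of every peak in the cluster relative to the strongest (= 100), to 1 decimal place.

Antimony pattern (n=1): 0.5721 : 0.4279
Element Ea pattern (n=1): 0.2791 : 0.7209
Convolve the two distributions (both contribute in 2-u steps):
  M: 0.5721×0.2791 = 0.159673
  M+2: 0.5721×0.7209 + 0.4279×0.2791 = 0.531854
  M+4: 0.4279×0.7209 = 0.308473
Scale to base peak (0.531854) = 100: 30.0 : 100.0 : 58.0

30.0 : 100.0 : 58.0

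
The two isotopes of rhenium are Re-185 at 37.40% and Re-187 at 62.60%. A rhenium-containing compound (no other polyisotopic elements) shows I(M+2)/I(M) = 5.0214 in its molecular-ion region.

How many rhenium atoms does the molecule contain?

3

The M+2/M ratio from n Re atoms is n · q/p = n · 0.6260/0.3740.
n = 5.0214 × 0.3740/0.6260 = 3.00 ≈ 3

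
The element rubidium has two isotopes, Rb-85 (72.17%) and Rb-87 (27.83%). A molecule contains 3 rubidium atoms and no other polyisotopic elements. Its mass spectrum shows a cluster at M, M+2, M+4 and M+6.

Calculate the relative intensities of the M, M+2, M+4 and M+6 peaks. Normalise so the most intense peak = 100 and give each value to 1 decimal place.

86.4 : 100.0 : 38.6 : 5.0

Expanding (0.7217 + 0.2783)^3:
P(M) = 0.7217^3 = 0.375898
P(M+2) = 3 × 0.7217^2 × 0.2783^1 = 0.434858
P(M+4) = 3 × 0.7217^1 × 0.2783^2 = 0.167689
P(M+6) = 0.2783^3 = 0.021555
The M+2 peak is largest (0.434858); scaling to 100 gives 86.4 : 100.0 : 38.6 : 5.0.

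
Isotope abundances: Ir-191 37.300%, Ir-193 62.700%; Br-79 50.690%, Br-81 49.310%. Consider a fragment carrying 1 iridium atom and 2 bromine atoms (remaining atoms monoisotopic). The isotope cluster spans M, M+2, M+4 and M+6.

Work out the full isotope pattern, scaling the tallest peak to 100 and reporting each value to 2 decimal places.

23.72 : 86.00 : 100.00 : 37.72

Iridium pattern (n=1): 0.3730 : 0.6270
Bromine pattern (n=2): 0.25694761 : 0.49990478 : 0.24314761
Convolve the two distributions (both contribute in 2-u steps):
  M: 0.3730×0.25694761 = 0.095841
  M+2: 0.3730×0.49990478 + 0.6270×0.25694761 = 0.347571
  M+4: 0.3730×0.24314761 + 0.6270×0.49990478 = 0.404134
  M+6: 0.6270×0.24314761 = 0.152454
Scale to base peak (0.404134) = 100: 23.72 : 86.00 : 100.00 : 37.72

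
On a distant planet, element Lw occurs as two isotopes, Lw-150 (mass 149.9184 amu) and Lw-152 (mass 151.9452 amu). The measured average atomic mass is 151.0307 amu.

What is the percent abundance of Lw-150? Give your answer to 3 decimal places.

45.120%

Let x be the fractional abundance of Lw-150; then Lw-152 has abundance 1 − x.
149.9184·x + 151.9452·(1 − x) = 151.0307
(149.9184 − 151.9452)·x = 151.0307 − 151.9452
x = -0.9145 / -2.0268 = 0.45120 → 45.120% Lw-150, 54.880% Lw-152.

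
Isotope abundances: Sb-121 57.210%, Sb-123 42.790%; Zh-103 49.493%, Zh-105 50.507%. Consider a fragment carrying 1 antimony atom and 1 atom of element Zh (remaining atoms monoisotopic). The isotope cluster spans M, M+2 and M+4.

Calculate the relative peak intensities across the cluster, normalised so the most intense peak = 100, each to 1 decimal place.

56.5 : 100.0 : 43.2

Antimony pattern (n=1): 0.5721 : 0.4279
Element Zh pattern (n=1): 0.49493 : 0.50507
Convolve the two distributions (both contribute in 2-u steps):
  M: 0.5721×0.49493 = 0.283149
  M+2: 0.5721×0.50507 + 0.4279×0.49493 = 0.500731
  M+4: 0.4279×0.50507 = 0.216119
Scale to base peak (0.500731) = 100: 56.5 : 100.0 : 43.2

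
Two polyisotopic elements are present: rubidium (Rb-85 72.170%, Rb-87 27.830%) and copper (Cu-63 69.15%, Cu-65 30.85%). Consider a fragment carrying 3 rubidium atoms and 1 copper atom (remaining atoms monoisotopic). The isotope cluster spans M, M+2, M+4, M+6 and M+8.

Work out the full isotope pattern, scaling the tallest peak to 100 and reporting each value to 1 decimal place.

Rubidium pattern (n=3): 0.37589809 : 0.43485841 : 0.16768892 : 0.02155458
Copper pattern (n=1): 0.6915 : 0.3085
Convolve the two distributions (both contribute in 2-u steps):
  M: 0.37589809×0.6915 = 0.259934
  M+2: 0.37589809×0.3085 + 0.43485841×0.6915 = 0.416669
  M+4: 0.43485841×0.3085 + 0.16768892×0.6915 = 0.250111
  M+6: 0.16768892×0.3085 + 0.02155458×0.6915 = 0.066637
  M+8: 0.02155458×0.3085 = 0.006650
Scale to base peak (0.416669) = 100: 62.4 : 100.0 : 60.0 : 16.0 : 1.6

62.4 : 100.0 : 60.0 : 16.0 : 1.6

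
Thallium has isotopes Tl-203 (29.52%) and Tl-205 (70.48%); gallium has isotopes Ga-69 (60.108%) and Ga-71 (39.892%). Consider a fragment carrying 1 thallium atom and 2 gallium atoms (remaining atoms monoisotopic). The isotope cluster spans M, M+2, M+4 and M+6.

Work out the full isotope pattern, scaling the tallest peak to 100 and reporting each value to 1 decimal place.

26.9 : 100.0 : 97.2 : 28.3

Thallium pattern (n=1): 0.2952 : 0.7048
Gallium pattern (n=2): 0.36129717 : 0.47956567 : 0.15913717
Convolve the two distributions (both contribute in 2-u steps):
  M: 0.2952×0.36129717 = 0.106655
  M+2: 0.2952×0.47956567 + 0.7048×0.36129717 = 0.396210
  M+4: 0.2952×0.15913717 + 0.7048×0.47956567 = 0.384975
  M+6: 0.7048×0.15913717 = 0.112160
Scale to base peak (0.396210) = 100: 26.9 : 100.0 : 97.2 : 28.3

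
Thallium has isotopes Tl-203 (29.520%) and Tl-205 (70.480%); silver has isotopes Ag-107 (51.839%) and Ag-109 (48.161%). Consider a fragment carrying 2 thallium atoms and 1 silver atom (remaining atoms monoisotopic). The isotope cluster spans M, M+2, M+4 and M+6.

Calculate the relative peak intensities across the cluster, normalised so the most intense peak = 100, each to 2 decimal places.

9.87 : 56.27 : 100.00 : 52.25

Thallium pattern (n=2): 0.08714304 : 0.41611392 : 0.49674304
Silver pattern (n=1): 0.51839 : 0.48161
Convolve the two distributions (both contribute in 2-u steps):
  M: 0.08714304×0.51839 = 0.045174
  M+2: 0.08714304×0.48161 + 0.41611392×0.51839 = 0.257678
  M+4: 0.41611392×0.48161 + 0.49674304×0.51839 = 0.457911
  M+6: 0.49674304×0.48161 = 0.239236
Scale to base peak (0.457911) = 100: 9.87 : 56.27 : 100.00 : 52.25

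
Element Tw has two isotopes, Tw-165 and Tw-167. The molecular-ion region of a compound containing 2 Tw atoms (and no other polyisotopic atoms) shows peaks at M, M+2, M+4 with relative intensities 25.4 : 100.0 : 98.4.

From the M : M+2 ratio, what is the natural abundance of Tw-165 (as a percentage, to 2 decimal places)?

33.69%

If p is the fraction of Tw that is Tw-165, then I(M+2)/I(M) = [C(2,1)·p^1·(1−p)] / p^2 = 2·(1−p)/p = 100.0/25.4 = 3.9370
(1−p)/p = 3.9370/2 = 1.9685  ⇒  p = 1/(1 + 1.9685) = 0.3369
Tw-165: 33.69%, Tw-167: 66.31%.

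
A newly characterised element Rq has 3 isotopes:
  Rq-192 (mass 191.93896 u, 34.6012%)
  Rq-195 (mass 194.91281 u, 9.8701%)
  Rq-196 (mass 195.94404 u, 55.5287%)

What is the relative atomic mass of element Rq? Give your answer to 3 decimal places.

Ar = Σ fᵢ·mᵢ = 0.346012 × 191.93896 + 0.098701 × 194.91281 + 0.555287 × 195.94404
= 66.413183 + 19.238089 + 108.805178 = 194.456450 u

194.456 u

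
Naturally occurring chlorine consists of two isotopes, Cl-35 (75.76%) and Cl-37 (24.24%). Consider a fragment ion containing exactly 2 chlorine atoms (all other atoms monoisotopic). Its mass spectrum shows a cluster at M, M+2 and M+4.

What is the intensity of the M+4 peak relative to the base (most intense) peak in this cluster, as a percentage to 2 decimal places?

Binomial terms of (0.7576 + 0.2424)^2: M 0.5740, M+2 0.3673, M+4 0.0588 → M is the base peak.
P(M) = C(2,0) × 0.7576^2 × 0.2424^0 = 1 × 0.57395776 × 1.0000 = 0.573958 (base)
P(M+4) = C(2,2) × 0.7576^0 × 0.2424^2 = 1 × 1.0000 × 0.05875776 = 0.058758
Relative intensity = 0.058758 / 0.573958 × 100 = 10.24

10.24%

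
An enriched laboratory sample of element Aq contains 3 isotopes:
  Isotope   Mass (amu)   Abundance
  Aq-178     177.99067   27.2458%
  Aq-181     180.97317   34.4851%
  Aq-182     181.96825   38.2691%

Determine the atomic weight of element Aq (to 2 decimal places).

180.54 amu

Ar = Σ fᵢ·mᵢ = 0.272458 × 177.99067 + 0.344851 × 180.97317 + 0.382691 × 181.96825
= 48.494982 + 62.408779 + 69.637612 = 180.541373 amu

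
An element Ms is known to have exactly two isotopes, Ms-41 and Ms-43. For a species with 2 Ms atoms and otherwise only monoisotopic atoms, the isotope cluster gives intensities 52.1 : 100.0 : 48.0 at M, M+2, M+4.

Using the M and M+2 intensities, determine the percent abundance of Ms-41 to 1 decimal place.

If p is the fraction of Ms that is Ms-41, then I(M+2)/I(M) = [C(2,1)·p^1·(1−p)] / p^2 = 2·(1−p)/p = 100.0/52.1 = 1.9194
(1−p)/p = 1.9194/2 = 0.9597  ⇒  p = 1/(1 + 0.9597) = 0.5103
Ms-41: 51.0%, Ms-43: 49.0%.

51.0%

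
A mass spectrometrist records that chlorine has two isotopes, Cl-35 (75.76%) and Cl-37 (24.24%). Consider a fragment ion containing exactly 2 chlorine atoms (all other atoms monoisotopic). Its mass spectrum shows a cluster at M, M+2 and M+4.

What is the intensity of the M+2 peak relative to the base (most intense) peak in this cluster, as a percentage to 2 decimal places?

63.99%

Binomial terms of (0.7576 + 0.2424)^2: M 0.5740, M+2 0.3673, M+4 0.0588 → M is the base peak.
P(M) = C(2,0) × 0.7576^2 × 0.2424^0 = 1 × 0.57395776 × 1.0000 = 0.573958 (base)
P(M+2) = C(2,1) × 0.7576^1 × 0.2424^1 = 2 × 0.7576 × 0.2424 = 0.367284
Relative intensity = 0.367284 / 0.573958 × 100 = 63.99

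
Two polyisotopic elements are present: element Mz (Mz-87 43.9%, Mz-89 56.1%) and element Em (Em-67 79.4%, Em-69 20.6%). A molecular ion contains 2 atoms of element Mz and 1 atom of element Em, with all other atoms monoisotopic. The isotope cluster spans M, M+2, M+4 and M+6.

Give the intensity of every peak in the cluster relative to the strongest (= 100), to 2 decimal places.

Element Mz pattern (n=2): 0.192721 : 0.492558 : 0.314721
Element Em pattern (n=1): 0.7940 : 0.2060
Convolve the two distributions (both contribute in 2-u steps):
  M: 0.192721×0.7940 = 0.153020
  M+2: 0.192721×0.2060 + 0.492558×0.7940 = 0.430792
  M+4: 0.492558×0.2060 + 0.314721×0.7940 = 0.351355
  M+6: 0.314721×0.2060 = 0.064833
Scale to base peak (0.430792) = 100: 35.52 : 100.00 : 81.56 : 15.05

35.52 : 100.00 : 81.56 : 15.05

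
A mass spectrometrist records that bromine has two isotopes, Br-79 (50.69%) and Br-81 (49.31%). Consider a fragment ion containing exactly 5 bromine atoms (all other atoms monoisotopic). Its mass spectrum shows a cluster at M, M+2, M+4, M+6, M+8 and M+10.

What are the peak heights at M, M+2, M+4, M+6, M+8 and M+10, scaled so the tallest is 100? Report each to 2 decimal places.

The 5 Br atoms are independent, so intensities follow the terms of (0.5069 + 0.4931)^5.
P(M) = 0.5069^5 = 0.033467
P(M+2) = 5 × 0.5069^4 × 0.4931^1 = 0.162777
P(M+4) = 10 × 0.5069^3 × 0.4931^2 = 0.316692
P(M+6) = 10 × 0.5069^2 × 0.4931^3 = 0.308070
P(M+8) = 5 × 0.5069^1 × 0.4931^4 = 0.149842
P(M+10) = 0.4931^5 = 0.029152
The M+4 peak is largest (0.316692); scaling to 100 gives 10.57 : 51.40 : 100.00 : 97.28 : 47.31 : 9.21.

10.57 : 51.40 : 100.00 : 97.28 : 47.31 : 9.21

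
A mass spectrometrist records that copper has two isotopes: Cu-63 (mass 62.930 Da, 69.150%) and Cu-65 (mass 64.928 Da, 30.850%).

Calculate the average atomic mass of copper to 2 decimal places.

Average mass = Σ (abundance × isotope mass) = 0.69150 × 62.930 + 0.30850 × 64.928
= 43.5161 + 20.0303 = 63.5464 Da

63.55 Da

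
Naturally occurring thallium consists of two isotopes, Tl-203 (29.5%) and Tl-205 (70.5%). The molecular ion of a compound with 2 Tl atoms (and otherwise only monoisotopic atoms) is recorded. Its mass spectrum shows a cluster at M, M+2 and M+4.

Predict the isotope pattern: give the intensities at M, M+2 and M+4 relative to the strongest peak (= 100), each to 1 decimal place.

17.5 : 83.7 : 100.0

Expanding (0.295 + 0.705)^2:
P(M) = 0.295^2 = 0.087025
P(M+2) = 2 × 0.295^1 × 0.705^1 = 0.415950
P(M+4) = 0.705^2 = 0.497025
The M+4 peak is largest (0.497025); scaling to 100 gives 17.5 : 83.7 : 100.0.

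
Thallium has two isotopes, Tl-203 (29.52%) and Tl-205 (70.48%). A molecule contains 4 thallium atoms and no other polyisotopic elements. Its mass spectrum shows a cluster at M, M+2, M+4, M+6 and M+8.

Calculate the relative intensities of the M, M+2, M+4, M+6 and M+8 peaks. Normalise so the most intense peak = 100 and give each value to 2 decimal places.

The 4 Tl atoms are independent, so intensities follow the terms of (0.2952 + 0.7048)^4.
P(M) = 0.2952^4 = 0.007594
P(M+2) = 4 × 0.2952^3 × 0.7048^1 = 0.072523
P(M+4) = 6 × 0.2952^2 × 0.7048^2 = 0.259726
P(M+6) = 4 × 0.2952^1 × 0.7048^3 = 0.413403
P(M+8) = 0.7048^4 = 0.246754
The M+6 peak is largest (0.413403); scaling to 100 gives 1.84 : 17.54 : 62.83 : 100.00 : 59.69.

1.84 : 17.54 : 62.83 : 100.00 : 59.69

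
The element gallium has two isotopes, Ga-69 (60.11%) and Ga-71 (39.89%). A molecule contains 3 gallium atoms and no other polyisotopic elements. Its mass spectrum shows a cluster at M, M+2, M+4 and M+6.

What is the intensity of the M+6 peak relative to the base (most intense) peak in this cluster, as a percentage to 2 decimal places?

14.68%

(0.6011 + 0.3989)^3 gives M 0.2172, M+2 0.4324, M+4 0.2869, M+6 0.0635; the largest is M+2.
P(M+2) = C(3,1) × 0.6011^2 × 0.3989^1 = 3 × 0.36132121 × 0.3989 = 0.432393 (base)
P(M+6) = C(3,3) × 0.6011^0 × 0.3989^3 = 1 × 1.0000 × 0.06347345 = 0.063473
Relative intensity = 0.063473 / 0.432393 × 100 = 14.68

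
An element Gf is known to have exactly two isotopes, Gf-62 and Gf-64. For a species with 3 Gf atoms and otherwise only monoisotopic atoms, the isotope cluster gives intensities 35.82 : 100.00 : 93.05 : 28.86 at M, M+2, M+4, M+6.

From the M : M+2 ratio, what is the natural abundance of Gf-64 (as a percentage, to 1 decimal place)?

48.2%

If p is the fraction of Gf that is Gf-62, then I(M+2)/I(M) = [C(3,1)·p^2·(1−p)] / p^3 = 3·(1−p)/p = 100.00/35.82 = 2.7917
(1−p)/p = 2.7917/3 = 0.9306  ⇒  p = 1/(1 + 0.9306) = 0.5180
Gf-62: 51.8%, Gf-64: 48.2%.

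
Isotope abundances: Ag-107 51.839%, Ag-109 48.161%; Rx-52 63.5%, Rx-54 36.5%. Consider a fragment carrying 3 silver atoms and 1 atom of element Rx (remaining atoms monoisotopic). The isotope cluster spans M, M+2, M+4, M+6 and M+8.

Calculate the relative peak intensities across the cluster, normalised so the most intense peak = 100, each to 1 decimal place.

23.9 : 80.2 : 100.0 : 54.6 : 11.0

Silver pattern (n=3): 0.13930601 : 0.38826655 : 0.36071887 : 0.11170857
Element Rx pattern (n=1): 0.6350 : 0.3650
Convolve the two distributions (both contribute in 2-u steps):
  M: 0.13930601×0.6350 = 0.088459
  M+2: 0.13930601×0.3650 + 0.38826655×0.6350 = 0.297396
  M+4: 0.38826655×0.3650 + 0.36071887×0.6350 = 0.370774
  M+6: 0.36071887×0.3650 + 0.11170857×0.6350 = 0.202597
  M+8: 0.11170857×0.3650 = 0.040774
Scale to base peak (0.370774) = 100: 23.9 : 80.2 : 100.0 : 54.6 : 11.0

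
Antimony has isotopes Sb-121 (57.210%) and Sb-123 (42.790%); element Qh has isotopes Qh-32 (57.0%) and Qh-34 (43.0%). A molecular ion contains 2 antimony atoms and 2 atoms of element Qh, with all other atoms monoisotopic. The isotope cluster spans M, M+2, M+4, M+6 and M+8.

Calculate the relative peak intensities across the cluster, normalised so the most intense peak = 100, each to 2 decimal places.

29.54 : 88.75 : 100.00 : 50.08 : 9.40

Antimony pattern (n=2): 0.32729841 : 0.48960318 : 0.18309841
Element Qh pattern (n=2): 0.3249 : 0.4902 : 0.1849
Convolve the two distributions (both contribute in 2-u steps):
  M: 0.32729841×0.3249 = 0.106339
  M+2: 0.32729841×0.4902 + 0.48960318×0.3249 = 0.319514
  M+4: 0.32729841×0.1849 + 0.48960318×0.4902 + 0.18309841×0.3249 = 0.360010
  M+6: 0.48960318×0.1849 + 0.18309841×0.4902 = 0.180282
  M+8: 0.18309841×0.1849 = 0.033855
Scale to base peak (0.360010) = 100: 29.54 : 88.75 : 100.00 : 50.08 : 9.40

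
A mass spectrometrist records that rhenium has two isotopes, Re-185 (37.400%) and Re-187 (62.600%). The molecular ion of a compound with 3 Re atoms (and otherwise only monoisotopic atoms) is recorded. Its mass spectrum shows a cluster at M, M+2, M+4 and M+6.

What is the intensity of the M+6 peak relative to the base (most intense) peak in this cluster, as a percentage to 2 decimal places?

55.79%

Term probabilities: M 0.0523, M+2 0.2627, M+4 0.4397, M+6 0.2453. Base peak = M+4.
P(M+4) = C(3,2) × 0.37400^1 × 0.62600^2 = 3 × 0.3740 × 0.391876 = 0.439685 (base)
P(M+6) = C(3,3) × 0.37400^0 × 0.62600^3 = 1 × 1.0000 × 0.24531438 = 0.245314
Relative intensity = 0.245314 / 0.439685 × 100 = 55.79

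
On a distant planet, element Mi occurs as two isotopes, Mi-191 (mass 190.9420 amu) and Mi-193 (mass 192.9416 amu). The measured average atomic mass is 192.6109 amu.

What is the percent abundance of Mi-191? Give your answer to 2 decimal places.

With x = fraction of Mi-191 (so Mi-193 is 1 − x):
190.9420·x + 192.9416·(1 − x) = 192.6109
(190.9420 − 192.9416)·x = 192.6109 − 192.9416
x = -0.3307 / -1.9996 = 0.16538 → 16.54% Mi-191, 83.46% Mi-193.

16.54%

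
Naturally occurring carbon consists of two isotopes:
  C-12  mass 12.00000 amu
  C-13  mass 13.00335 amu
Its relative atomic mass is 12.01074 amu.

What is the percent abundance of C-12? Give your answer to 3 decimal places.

With x = fraction of C-12 (so C-13 is 1 − x):
12.00000·x + 13.00335·(1 − x) = 12.01074
(12.00000 − 13.00335)·x = 12.01074 − 13.00335
x = -0.99261 / -1.00335 = 0.98930 → 98.930% C-12, 1.070% C-13.

98.930%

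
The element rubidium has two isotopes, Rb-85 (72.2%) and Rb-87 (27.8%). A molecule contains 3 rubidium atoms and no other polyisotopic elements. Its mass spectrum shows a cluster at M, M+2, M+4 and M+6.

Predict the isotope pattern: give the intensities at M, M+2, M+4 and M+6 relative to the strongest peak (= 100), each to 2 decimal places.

Expanding (0.722 + 0.278)^3:
P(M) = 0.722^3 = 0.376367
P(M+2) = 3 × 0.722^2 × 0.278^1 = 0.434751
P(M+4) = 3 × 0.722^1 × 0.278^2 = 0.167397
P(M+6) = 0.278^3 = 0.021485
The M+2 peak is largest (0.434751); scaling to 100 gives 86.57 : 100.00 : 38.50 : 4.94.

86.57 : 100.00 : 38.50 : 4.94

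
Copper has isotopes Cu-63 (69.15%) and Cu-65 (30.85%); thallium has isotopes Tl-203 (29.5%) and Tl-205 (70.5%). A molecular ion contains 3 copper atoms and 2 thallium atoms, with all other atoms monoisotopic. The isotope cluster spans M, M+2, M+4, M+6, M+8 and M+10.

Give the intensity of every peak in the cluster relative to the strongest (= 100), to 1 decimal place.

7.9 : 48.2 : 100.0 : 83.3 : 30.2 : 4.0

Copper pattern (n=3): 0.33065611 : 0.44254842 : 0.19743483 : 0.02936064
Thallium pattern (n=2): 0.087025 : 0.41595 : 0.497025
Convolve the two distributions (both contribute in 2-u steps):
  M: 0.33065611×0.087025 = 0.028775
  M+2: 0.33065611×0.41595 + 0.44254842×0.087025 = 0.176049
  M+4: 0.33065611×0.497025 + 0.44254842×0.41595 + 0.19743483×0.087025 = 0.365604
  M+6: 0.44254842×0.497025 + 0.19743483×0.41595 + 0.02936064×0.087025 = 0.304636
  M+8: 0.19743483×0.497025 + 0.02936064×0.41595 = 0.110343
  M+10: 0.02936064×0.497025 = 0.014593
Scale to base peak (0.365604) = 100: 7.9 : 48.2 : 100.0 : 83.3 : 30.2 : 4.0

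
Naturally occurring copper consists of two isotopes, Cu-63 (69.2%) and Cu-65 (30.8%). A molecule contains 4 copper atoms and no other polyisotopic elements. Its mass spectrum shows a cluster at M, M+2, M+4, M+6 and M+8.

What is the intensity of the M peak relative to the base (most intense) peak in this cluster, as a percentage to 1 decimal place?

56.2%

Binomial terms of (0.692 + 0.308)^4: M 0.2293, M+2 0.4083, M+4 0.2726, M+6 0.0809, M+8 0.0090 → M+2 is the base peak.
P(M+2) = C(4,1) × 0.692^3 × 0.308^1 = 4 × 0.33137389 × 0.3080 = 0.408253 (base)
P(M) = C(4,0) × 0.692^4 × 0.308^0 = 1 × 0.22931073 × 1.0000 = 0.229311
Relative intensity = 0.229311 / 0.408253 × 100 = 56.2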